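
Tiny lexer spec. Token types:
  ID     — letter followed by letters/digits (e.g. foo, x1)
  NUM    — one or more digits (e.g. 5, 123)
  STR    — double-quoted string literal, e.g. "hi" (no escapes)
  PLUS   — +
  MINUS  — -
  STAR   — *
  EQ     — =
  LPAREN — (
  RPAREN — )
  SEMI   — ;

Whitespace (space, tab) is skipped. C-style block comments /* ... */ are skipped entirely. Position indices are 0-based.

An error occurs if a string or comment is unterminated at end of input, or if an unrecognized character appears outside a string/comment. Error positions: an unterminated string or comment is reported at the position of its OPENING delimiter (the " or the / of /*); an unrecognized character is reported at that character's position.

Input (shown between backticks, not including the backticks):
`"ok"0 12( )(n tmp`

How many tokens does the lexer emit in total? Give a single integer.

pos=0: enter STRING mode
pos=0: emit STR "ok" (now at pos=4)
pos=4: emit NUM '0' (now at pos=5)
pos=6: emit NUM '12' (now at pos=8)
pos=8: emit LPAREN '('
pos=10: emit RPAREN ')'
pos=11: emit LPAREN '('
pos=12: emit ID 'n' (now at pos=13)
pos=14: emit ID 'tmp' (now at pos=17)
DONE. 8 tokens: [STR, NUM, NUM, LPAREN, RPAREN, LPAREN, ID, ID]

Answer: 8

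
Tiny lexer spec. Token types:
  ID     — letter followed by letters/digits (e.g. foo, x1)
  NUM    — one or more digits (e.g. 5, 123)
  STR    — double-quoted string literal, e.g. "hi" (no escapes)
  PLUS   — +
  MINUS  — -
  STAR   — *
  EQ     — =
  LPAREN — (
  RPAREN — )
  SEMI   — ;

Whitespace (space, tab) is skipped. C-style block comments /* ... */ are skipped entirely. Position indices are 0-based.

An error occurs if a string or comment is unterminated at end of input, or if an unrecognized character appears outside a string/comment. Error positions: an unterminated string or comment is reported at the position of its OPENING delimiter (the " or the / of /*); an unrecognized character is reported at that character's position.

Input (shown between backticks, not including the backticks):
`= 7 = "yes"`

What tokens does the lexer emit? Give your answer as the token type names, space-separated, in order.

pos=0: emit EQ '='
pos=2: emit NUM '7' (now at pos=3)
pos=4: emit EQ '='
pos=6: enter STRING mode
pos=6: emit STR "yes" (now at pos=11)
DONE. 4 tokens: [EQ, NUM, EQ, STR]

Answer: EQ NUM EQ STR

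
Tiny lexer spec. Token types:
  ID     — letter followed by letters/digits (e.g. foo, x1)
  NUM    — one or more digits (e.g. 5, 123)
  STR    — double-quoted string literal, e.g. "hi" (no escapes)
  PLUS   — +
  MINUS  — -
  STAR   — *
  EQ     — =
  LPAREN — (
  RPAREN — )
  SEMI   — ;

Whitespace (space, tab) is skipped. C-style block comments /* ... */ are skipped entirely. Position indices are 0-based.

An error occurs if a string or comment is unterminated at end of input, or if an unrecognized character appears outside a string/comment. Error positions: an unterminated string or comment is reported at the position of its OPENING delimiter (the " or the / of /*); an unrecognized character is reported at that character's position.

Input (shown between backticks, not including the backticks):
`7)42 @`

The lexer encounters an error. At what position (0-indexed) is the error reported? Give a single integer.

Answer: 5

Derivation:
pos=0: emit NUM '7' (now at pos=1)
pos=1: emit RPAREN ')'
pos=2: emit NUM '42' (now at pos=4)
pos=5: ERROR — unrecognized char '@'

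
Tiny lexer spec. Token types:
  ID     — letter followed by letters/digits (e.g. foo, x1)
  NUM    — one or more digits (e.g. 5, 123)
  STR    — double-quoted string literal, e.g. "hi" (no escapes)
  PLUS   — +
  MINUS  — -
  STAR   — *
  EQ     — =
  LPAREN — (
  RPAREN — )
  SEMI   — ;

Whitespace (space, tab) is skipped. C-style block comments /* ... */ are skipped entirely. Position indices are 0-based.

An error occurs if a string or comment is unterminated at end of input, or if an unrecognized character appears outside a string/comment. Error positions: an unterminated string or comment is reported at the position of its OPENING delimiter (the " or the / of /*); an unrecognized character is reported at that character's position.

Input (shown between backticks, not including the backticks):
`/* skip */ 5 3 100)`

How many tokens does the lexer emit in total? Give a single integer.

Answer: 4

Derivation:
pos=0: enter COMMENT mode (saw '/*')
exit COMMENT mode (now at pos=10)
pos=11: emit NUM '5' (now at pos=12)
pos=13: emit NUM '3' (now at pos=14)
pos=15: emit NUM '100' (now at pos=18)
pos=18: emit RPAREN ')'
DONE. 4 tokens: [NUM, NUM, NUM, RPAREN]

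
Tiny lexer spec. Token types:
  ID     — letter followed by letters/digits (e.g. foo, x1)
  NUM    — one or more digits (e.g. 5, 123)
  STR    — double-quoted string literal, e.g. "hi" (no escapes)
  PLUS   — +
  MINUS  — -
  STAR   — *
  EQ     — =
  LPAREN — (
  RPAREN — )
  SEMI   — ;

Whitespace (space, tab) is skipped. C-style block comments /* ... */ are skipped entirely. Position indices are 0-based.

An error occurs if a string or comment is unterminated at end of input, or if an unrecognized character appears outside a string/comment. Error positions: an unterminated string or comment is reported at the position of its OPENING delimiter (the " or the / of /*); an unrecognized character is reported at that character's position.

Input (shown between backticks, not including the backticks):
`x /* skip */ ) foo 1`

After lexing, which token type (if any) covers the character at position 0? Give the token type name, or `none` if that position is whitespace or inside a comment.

pos=0: emit ID 'x' (now at pos=1)
pos=2: enter COMMENT mode (saw '/*')
exit COMMENT mode (now at pos=12)
pos=13: emit RPAREN ')'
pos=15: emit ID 'foo' (now at pos=18)
pos=19: emit NUM '1' (now at pos=20)
DONE. 4 tokens: [ID, RPAREN, ID, NUM]
Position 0: char is 'x' -> ID

Answer: ID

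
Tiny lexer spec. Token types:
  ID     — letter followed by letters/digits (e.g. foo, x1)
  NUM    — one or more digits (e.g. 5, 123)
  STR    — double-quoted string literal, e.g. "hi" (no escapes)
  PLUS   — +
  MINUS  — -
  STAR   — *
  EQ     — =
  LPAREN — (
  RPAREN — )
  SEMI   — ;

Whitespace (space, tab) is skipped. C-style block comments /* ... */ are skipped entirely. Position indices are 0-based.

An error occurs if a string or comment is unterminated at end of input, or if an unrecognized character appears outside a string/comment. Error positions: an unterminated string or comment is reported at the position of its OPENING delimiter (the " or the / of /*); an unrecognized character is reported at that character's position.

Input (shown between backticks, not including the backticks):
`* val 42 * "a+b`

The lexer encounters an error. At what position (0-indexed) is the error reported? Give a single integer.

pos=0: emit STAR '*'
pos=2: emit ID 'val' (now at pos=5)
pos=6: emit NUM '42' (now at pos=8)
pos=9: emit STAR '*'
pos=11: enter STRING mode
pos=11: ERROR — unterminated string

Answer: 11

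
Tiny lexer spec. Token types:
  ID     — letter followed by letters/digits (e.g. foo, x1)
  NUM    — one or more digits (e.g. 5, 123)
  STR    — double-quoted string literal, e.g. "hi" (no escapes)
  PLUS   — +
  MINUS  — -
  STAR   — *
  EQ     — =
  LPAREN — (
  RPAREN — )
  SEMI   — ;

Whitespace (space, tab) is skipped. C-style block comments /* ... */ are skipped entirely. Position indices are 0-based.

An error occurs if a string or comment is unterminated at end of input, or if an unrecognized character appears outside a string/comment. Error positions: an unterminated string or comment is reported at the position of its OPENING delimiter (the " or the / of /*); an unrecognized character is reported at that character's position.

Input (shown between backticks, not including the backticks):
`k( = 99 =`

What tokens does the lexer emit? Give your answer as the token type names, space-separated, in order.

Answer: ID LPAREN EQ NUM EQ

Derivation:
pos=0: emit ID 'k' (now at pos=1)
pos=1: emit LPAREN '('
pos=3: emit EQ '='
pos=5: emit NUM '99' (now at pos=7)
pos=8: emit EQ '='
DONE. 5 tokens: [ID, LPAREN, EQ, NUM, EQ]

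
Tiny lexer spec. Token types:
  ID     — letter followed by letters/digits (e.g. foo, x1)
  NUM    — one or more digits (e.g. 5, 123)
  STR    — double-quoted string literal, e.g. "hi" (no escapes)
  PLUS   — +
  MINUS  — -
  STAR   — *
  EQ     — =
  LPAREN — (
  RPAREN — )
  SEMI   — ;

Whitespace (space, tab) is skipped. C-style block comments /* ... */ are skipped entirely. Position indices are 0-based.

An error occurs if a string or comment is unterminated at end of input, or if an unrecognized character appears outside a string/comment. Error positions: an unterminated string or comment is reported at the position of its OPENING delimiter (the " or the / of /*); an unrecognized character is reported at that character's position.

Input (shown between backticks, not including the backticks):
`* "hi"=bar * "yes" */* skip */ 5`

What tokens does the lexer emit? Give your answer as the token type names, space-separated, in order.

Answer: STAR STR EQ ID STAR STR STAR NUM

Derivation:
pos=0: emit STAR '*'
pos=2: enter STRING mode
pos=2: emit STR "hi" (now at pos=6)
pos=6: emit EQ '='
pos=7: emit ID 'bar' (now at pos=10)
pos=11: emit STAR '*'
pos=13: enter STRING mode
pos=13: emit STR "yes" (now at pos=18)
pos=19: emit STAR '*'
pos=20: enter COMMENT mode (saw '/*')
exit COMMENT mode (now at pos=30)
pos=31: emit NUM '5' (now at pos=32)
DONE. 8 tokens: [STAR, STR, EQ, ID, STAR, STR, STAR, NUM]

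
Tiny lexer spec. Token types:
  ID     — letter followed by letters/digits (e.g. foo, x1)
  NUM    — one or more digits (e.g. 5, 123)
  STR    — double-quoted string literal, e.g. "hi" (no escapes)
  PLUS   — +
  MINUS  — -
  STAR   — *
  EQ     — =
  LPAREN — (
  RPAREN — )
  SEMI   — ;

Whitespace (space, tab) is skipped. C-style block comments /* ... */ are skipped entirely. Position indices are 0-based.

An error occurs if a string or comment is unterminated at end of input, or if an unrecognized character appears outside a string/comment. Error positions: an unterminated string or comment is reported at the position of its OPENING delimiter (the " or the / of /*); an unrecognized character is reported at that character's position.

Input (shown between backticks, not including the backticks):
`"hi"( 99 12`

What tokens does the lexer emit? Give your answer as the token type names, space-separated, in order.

Answer: STR LPAREN NUM NUM

Derivation:
pos=0: enter STRING mode
pos=0: emit STR "hi" (now at pos=4)
pos=4: emit LPAREN '('
pos=6: emit NUM '99' (now at pos=8)
pos=9: emit NUM '12' (now at pos=11)
DONE. 4 tokens: [STR, LPAREN, NUM, NUM]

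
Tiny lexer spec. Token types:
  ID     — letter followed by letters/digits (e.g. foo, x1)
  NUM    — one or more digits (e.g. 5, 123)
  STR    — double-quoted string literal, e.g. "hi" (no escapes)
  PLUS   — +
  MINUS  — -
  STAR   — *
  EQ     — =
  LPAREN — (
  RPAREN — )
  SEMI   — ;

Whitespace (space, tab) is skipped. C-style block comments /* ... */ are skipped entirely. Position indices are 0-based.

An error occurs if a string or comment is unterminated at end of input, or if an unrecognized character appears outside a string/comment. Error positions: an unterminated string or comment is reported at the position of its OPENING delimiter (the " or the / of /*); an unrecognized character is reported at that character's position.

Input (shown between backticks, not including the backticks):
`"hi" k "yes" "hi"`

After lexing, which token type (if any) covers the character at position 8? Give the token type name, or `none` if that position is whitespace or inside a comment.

pos=0: enter STRING mode
pos=0: emit STR "hi" (now at pos=4)
pos=5: emit ID 'k' (now at pos=6)
pos=7: enter STRING mode
pos=7: emit STR "yes" (now at pos=12)
pos=13: enter STRING mode
pos=13: emit STR "hi" (now at pos=17)
DONE. 4 tokens: [STR, ID, STR, STR]
Position 8: char is 'y' -> STR

Answer: STR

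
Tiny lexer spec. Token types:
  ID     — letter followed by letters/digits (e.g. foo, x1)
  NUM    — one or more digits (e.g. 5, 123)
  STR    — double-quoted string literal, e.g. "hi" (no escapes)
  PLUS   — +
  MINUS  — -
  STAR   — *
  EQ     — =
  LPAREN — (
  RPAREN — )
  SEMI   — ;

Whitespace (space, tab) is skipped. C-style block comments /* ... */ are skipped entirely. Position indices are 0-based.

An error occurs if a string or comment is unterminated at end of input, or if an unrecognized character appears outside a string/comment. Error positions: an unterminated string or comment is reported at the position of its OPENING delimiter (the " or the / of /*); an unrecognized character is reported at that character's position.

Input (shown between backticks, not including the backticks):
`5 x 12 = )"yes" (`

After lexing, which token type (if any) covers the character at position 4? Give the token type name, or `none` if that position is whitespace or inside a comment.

pos=0: emit NUM '5' (now at pos=1)
pos=2: emit ID 'x' (now at pos=3)
pos=4: emit NUM '12' (now at pos=6)
pos=7: emit EQ '='
pos=9: emit RPAREN ')'
pos=10: enter STRING mode
pos=10: emit STR "yes" (now at pos=15)
pos=16: emit LPAREN '('
DONE. 7 tokens: [NUM, ID, NUM, EQ, RPAREN, STR, LPAREN]
Position 4: char is '1' -> NUM

Answer: NUM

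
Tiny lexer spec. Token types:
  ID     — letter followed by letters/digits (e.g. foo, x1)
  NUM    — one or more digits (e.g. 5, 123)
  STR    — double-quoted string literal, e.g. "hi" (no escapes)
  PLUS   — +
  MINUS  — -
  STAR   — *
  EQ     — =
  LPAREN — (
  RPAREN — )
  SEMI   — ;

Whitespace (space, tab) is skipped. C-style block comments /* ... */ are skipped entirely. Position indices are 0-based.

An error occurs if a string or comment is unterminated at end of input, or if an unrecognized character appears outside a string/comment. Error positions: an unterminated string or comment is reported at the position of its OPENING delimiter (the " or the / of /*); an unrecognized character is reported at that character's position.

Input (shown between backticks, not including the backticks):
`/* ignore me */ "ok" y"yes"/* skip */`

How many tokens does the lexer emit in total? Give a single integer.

Answer: 3

Derivation:
pos=0: enter COMMENT mode (saw '/*')
exit COMMENT mode (now at pos=15)
pos=16: enter STRING mode
pos=16: emit STR "ok" (now at pos=20)
pos=21: emit ID 'y' (now at pos=22)
pos=22: enter STRING mode
pos=22: emit STR "yes" (now at pos=27)
pos=27: enter COMMENT mode (saw '/*')
exit COMMENT mode (now at pos=37)
DONE. 3 tokens: [STR, ID, STR]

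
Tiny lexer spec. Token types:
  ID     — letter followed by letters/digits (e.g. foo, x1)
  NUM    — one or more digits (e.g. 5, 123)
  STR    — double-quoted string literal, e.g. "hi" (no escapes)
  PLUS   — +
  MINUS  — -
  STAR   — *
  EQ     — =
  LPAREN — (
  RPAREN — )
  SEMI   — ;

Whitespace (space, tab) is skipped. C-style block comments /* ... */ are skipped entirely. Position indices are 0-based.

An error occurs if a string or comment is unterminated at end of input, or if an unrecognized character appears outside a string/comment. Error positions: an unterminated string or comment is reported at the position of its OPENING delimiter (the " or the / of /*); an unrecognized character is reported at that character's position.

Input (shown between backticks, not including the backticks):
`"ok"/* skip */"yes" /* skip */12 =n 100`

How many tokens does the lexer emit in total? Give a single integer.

pos=0: enter STRING mode
pos=0: emit STR "ok" (now at pos=4)
pos=4: enter COMMENT mode (saw '/*')
exit COMMENT mode (now at pos=14)
pos=14: enter STRING mode
pos=14: emit STR "yes" (now at pos=19)
pos=20: enter COMMENT mode (saw '/*')
exit COMMENT mode (now at pos=30)
pos=30: emit NUM '12' (now at pos=32)
pos=33: emit EQ '='
pos=34: emit ID 'n' (now at pos=35)
pos=36: emit NUM '100' (now at pos=39)
DONE. 6 tokens: [STR, STR, NUM, EQ, ID, NUM]

Answer: 6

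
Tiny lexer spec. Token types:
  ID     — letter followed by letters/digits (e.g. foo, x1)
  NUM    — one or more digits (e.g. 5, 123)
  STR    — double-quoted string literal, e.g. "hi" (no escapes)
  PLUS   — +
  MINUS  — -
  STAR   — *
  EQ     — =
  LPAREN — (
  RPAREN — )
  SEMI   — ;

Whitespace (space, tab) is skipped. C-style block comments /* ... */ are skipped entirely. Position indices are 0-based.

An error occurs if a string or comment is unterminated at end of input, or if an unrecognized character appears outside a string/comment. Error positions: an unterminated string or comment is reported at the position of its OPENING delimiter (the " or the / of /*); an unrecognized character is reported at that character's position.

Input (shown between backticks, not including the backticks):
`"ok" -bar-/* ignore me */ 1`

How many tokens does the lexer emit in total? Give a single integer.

Answer: 5

Derivation:
pos=0: enter STRING mode
pos=0: emit STR "ok" (now at pos=4)
pos=5: emit MINUS '-'
pos=6: emit ID 'bar' (now at pos=9)
pos=9: emit MINUS '-'
pos=10: enter COMMENT mode (saw '/*')
exit COMMENT mode (now at pos=25)
pos=26: emit NUM '1' (now at pos=27)
DONE. 5 tokens: [STR, MINUS, ID, MINUS, NUM]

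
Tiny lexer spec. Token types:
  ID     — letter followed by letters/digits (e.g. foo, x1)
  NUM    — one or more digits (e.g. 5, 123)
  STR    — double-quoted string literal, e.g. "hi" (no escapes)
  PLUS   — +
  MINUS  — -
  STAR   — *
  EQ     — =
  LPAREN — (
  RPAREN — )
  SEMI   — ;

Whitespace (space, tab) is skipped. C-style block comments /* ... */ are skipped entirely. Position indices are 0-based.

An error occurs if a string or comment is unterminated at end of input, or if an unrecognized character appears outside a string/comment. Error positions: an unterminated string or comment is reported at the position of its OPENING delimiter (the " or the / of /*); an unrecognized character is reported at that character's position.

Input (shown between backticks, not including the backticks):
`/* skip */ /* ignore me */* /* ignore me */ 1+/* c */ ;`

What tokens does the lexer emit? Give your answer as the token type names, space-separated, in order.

Answer: STAR NUM PLUS SEMI

Derivation:
pos=0: enter COMMENT mode (saw '/*')
exit COMMENT mode (now at pos=10)
pos=11: enter COMMENT mode (saw '/*')
exit COMMENT mode (now at pos=26)
pos=26: emit STAR '*'
pos=28: enter COMMENT mode (saw '/*')
exit COMMENT mode (now at pos=43)
pos=44: emit NUM '1' (now at pos=45)
pos=45: emit PLUS '+'
pos=46: enter COMMENT mode (saw '/*')
exit COMMENT mode (now at pos=53)
pos=54: emit SEMI ';'
DONE. 4 tokens: [STAR, NUM, PLUS, SEMI]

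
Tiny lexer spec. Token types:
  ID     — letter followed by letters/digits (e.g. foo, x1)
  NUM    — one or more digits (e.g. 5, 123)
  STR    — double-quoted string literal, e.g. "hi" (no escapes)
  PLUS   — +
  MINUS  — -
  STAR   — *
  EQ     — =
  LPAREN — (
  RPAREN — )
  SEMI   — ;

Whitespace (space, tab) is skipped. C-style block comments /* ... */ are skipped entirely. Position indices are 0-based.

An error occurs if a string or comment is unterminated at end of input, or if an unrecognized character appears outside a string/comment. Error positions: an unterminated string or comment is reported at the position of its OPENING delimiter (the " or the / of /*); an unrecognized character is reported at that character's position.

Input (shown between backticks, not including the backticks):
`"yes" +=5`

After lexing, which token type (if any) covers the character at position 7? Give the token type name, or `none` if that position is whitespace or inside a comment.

pos=0: enter STRING mode
pos=0: emit STR "yes" (now at pos=5)
pos=6: emit PLUS '+'
pos=7: emit EQ '='
pos=8: emit NUM '5' (now at pos=9)
DONE. 4 tokens: [STR, PLUS, EQ, NUM]
Position 7: char is '=' -> EQ

Answer: EQ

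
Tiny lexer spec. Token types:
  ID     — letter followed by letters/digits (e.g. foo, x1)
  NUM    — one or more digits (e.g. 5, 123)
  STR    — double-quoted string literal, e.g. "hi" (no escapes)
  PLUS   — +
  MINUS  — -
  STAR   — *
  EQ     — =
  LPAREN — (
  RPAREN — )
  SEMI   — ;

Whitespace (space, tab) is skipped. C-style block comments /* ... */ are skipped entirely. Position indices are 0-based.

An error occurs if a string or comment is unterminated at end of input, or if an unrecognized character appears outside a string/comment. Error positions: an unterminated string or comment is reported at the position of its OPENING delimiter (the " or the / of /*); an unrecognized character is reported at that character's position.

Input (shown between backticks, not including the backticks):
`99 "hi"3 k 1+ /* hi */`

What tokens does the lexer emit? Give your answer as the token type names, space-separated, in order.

pos=0: emit NUM '99' (now at pos=2)
pos=3: enter STRING mode
pos=3: emit STR "hi" (now at pos=7)
pos=7: emit NUM '3' (now at pos=8)
pos=9: emit ID 'k' (now at pos=10)
pos=11: emit NUM '1' (now at pos=12)
pos=12: emit PLUS '+'
pos=14: enter COMMENT mode (saw '/*')
exit COMMENT mode (now at pos=22)
DONE. 6 tokens: [NUM, STR, NUM, ID, NUM, PLUS]

Answer: NUM STR NUM ID NUM PLUS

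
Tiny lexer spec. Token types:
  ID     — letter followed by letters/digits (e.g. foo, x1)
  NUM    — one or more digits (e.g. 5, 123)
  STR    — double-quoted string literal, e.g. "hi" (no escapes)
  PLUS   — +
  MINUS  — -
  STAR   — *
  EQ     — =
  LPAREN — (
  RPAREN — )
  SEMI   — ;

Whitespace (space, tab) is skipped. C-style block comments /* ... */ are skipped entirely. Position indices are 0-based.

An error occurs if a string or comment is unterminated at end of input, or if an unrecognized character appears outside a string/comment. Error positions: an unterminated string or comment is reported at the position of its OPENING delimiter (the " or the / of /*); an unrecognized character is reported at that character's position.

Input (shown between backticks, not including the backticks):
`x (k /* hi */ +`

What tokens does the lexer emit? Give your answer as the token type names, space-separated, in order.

pos=0: emit ID 'x' (now at pos=1)
pos=2: emit LPAREN '('
pos=3: emit ID 'k' (now at pos=4)
pos=5: enter COMMENT mode (saw '/*')
exit COMMENT mode (now at pos=13)
pos=14: emit PLUS '+'
DONE. 4 tokens: [ID, LPAREN, ID, PLUS]

Answer: ID LPAREN ID PLUS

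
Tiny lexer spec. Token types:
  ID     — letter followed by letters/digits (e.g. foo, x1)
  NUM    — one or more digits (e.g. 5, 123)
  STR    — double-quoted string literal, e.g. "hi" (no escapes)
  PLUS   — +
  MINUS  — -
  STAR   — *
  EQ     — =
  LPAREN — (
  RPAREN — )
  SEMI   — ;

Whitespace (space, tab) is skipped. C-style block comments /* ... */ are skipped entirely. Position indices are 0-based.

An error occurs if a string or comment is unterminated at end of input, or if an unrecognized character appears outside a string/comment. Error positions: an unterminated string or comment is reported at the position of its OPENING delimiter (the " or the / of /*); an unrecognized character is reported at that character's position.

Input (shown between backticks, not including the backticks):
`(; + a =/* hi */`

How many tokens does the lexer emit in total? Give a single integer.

pos=0: emit LPAREN '('
pos=1: emit SEMI ';'
pos=3: emit PLUS '+'
pos=5: emit ID 'a' (now at pos=6)
pos=7: emit EQ '='
pos=8: enter COMMENT mode (saw '/*')
exit COMMENT mode (now at pos=16)
DONE. 5 tokens: [LPAREN, SEMI, PLUS, ID, EQ]

Answer: 5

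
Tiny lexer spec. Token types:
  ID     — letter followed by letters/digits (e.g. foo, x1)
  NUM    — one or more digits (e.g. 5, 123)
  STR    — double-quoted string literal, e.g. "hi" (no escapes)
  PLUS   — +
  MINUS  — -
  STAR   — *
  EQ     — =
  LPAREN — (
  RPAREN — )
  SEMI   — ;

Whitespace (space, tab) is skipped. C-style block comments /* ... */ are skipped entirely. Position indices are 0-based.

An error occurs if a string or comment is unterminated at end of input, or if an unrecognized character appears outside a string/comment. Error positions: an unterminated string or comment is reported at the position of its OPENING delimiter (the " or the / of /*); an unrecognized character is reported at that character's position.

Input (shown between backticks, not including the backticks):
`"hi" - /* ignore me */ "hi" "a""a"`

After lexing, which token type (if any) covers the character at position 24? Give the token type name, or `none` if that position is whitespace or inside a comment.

pos=0: enter STRING mode
pos=0: emit STR "hi" (now at pos=4)
pos=5: emit MINUS '-'
pos=7: enter COMMENT mode (saw '/*')
exit COMMENT mode (now at pos=22)
pos=23: enter STRING mode
pos=23: emit STR "hi" (now at pos=27)
pos=28: enter STRING mode
pos=28: emit STR "a" (now at pos=31)
pos=31: enter STRING mode
pos=31: emit STR "a" (now at pos=34)
DONE. 5 tokens: [STR, MINUS, STR, STR, STR]
Position 24: char is 'h' -> STR

Answer: STR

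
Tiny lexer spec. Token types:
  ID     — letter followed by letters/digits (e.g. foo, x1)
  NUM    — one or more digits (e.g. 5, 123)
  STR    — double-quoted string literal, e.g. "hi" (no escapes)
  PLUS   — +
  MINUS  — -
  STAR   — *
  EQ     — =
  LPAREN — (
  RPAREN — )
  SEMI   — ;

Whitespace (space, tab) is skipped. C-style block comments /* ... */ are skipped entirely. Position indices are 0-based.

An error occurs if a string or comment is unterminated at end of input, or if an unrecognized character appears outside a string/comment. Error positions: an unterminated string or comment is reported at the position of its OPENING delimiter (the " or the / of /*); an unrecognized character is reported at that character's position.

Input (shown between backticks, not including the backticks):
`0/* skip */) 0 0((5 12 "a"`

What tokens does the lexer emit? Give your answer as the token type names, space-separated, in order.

Answer: NUM RPAREN NUM NUM LPAREN LPAREN NUM NUM STR

Derivation:
pos=0: emit NUM '0' (now at pos=1)
pos=1: enter COMMENT mode (saw '/*')
exit COMMENT mode (now at pos=11)
pos=11: emit RPAREN ')'
pos=13: emit NUM '0' (now at pos=14)
pos=15: emit NUM '0' (now at pos=16)
pos=16: emit LPAREN '('
pos=17: emit LPAREN '('
pos=18: emit NUM '5' (now at pos=19)
pos=20: emit NUM '12' (now at pos=22)
pos=23: enter STRING mode
pos=23: emit STR "a" (now at pos=26)
DONE. 9 tokens: [NUM, RPAREN, NUM, NUM, LPAREN, LPAREN, NUM, NUM, STR]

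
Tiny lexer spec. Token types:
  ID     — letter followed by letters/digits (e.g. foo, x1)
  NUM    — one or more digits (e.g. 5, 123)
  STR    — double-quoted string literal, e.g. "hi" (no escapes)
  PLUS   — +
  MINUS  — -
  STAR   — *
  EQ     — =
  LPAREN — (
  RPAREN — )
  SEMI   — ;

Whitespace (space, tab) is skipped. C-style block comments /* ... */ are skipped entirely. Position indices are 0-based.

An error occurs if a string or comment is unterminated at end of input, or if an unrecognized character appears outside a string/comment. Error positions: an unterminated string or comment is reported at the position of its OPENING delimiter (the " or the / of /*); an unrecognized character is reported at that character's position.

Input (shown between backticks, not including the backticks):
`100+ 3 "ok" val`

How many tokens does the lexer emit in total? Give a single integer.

Answer: 5

Derivation:
pos=0: emit NUM '100' (now at pos=3)
pos=3: emit PLUS '+'
pos=5: emit NUM '3' (now at pos=6)
pos=7: enter STRING mode
pos=7: emit STR "ok" (now at pos=11)
pos=12: emit ID 'val' (now at pos=15)
DONE. 5 tokens: [NUM, PLUS, NUM, STR, ID]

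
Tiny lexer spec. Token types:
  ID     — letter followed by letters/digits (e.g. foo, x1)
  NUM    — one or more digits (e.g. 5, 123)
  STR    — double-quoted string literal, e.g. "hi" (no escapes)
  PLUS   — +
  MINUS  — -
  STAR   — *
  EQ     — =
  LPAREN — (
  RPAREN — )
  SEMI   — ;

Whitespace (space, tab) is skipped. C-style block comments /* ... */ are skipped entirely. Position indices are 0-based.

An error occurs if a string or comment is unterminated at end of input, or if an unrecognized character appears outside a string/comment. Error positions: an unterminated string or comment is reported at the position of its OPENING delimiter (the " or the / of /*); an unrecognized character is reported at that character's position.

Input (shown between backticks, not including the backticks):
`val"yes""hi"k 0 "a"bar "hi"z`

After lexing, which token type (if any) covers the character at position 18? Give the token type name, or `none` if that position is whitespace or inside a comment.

pos=0: emit ID 'val' (now at pos=3)
pos=3: enter STRING mode
pos=3: emit STR "yes" (now at pos=8)
pos=8: enter STRING mode
pos=8: emit STR "hi" (now at pos=12)
pos=12: emit ID 'k' (now at pos=13)
pos=14: emit NUM '0' (now at pos=15)
pos=16: enter STRING mode
pos=16: emit STR "a" (now at pos=19)
pos=19: emit ID 'bar' (now at pos=22)
pos=23: enter STRING mode
pos=23: emit STR "hi" (now at pos=27)
pos=27: emit ID 'z' (now at pos=28)
DONE. 9 tokens: [ID, STR, STR, ID, NUM, STR, ID, STR, ID]
Position 18: char is '"' -> STR

Answer: STR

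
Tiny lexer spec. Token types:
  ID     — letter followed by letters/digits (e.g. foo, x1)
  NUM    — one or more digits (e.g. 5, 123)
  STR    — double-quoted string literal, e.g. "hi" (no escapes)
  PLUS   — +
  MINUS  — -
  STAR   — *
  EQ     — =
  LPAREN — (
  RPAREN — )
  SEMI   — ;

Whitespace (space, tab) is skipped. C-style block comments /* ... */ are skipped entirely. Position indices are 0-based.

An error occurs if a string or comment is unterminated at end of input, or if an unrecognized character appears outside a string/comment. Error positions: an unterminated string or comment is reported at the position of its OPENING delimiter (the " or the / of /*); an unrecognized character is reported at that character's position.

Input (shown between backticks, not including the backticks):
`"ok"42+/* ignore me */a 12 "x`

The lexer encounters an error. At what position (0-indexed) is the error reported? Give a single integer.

pos=0: enter STRING mode
pos=0: emit STR "ok" (now at pos=4)
pos=4: emit NUM '42' (now at pos=6)
pos=6: emit PLUS '+'
pos=7: enter COMMENT mode (saw '/*')
exit COMMENT mode (now at pos=22)
pos=22: emit ID 'a' (now at pos=23)
pos=24: emit NUM '12' (now at pos=26)
pos=27: enter STRING mode
pos=27: ERROR — unterminated string

Answer: 27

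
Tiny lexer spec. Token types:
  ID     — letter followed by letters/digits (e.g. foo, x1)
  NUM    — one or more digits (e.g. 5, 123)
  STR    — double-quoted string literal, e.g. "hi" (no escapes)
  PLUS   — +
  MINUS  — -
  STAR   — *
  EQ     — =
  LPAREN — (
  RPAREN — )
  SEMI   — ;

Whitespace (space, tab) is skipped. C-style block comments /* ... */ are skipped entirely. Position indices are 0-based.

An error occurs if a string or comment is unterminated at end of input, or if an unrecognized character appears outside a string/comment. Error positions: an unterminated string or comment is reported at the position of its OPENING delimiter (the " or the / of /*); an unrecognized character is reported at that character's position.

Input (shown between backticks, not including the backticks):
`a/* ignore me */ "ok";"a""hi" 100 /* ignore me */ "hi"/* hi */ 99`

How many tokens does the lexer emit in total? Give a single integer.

Answer: 8

Derivation:
pos=0: emit ID 'a' (now at pos=1)
pos=1: enter COMMENT mode (saw '/*')
exit COMMENT mode (now at pos=16)
pos=17: enter STRING mode
pos=17: emit STR "ok" (now at pos=21)
pos=21: emit SEMI ';'
pos=22: enter STRING mode
pos=22: emit STR "a" (now at pos=25)
pos=25: enter STRING mode
pos=25: emit STR "hi" (now at pos=29)
pos=30: emit NUM '100' (now at pos=33)
pos=34: enter COMMENT mode (saw '/*')
exit COMMENT mode (now at pos=49)
pos=50: enter STRING mode
pos=50: emit STR "hi" (now at pos=54)
pos=54: enter COMMENT mode (saw '/*')
exit COMMENT mode (now at pos=62)
pos=63: emit NUM '99' (now at pos=65)
DONE. 8 tokens: [ID, STR, SEMI, STR, STR, NUM, STR, NUM]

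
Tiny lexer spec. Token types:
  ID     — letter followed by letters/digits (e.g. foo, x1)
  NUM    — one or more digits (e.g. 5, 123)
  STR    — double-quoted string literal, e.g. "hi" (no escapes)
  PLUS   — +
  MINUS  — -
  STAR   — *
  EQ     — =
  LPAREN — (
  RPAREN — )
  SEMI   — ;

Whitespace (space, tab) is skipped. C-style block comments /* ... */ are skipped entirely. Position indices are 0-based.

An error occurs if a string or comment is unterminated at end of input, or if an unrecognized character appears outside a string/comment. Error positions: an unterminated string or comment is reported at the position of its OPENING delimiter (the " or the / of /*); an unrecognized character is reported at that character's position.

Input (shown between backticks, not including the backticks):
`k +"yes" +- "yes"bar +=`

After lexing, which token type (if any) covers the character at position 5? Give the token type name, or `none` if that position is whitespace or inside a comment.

pos=0: emit ID 'k' (now at pos=1)
pos=2: emit PLUS '+'
pos=3: enter STRING mode
pos=3: emit STR "yes" (now at pos=8)
pos=9: emit PLUS '+'
pos=10: emit MINUS '-'
pos=12: enter STRING mode
pos=12: emit STR "yes" (now at pos=17)
pos=17: emit ID 'bar' (now at pos=20)
pos=21: emit PLUS '+'
pos=22: emit EQ '='
DONE. 9 tokens: [ID, PLUS, STR, PLUS, MINUS, STR, ID, PLUS, EQ]
Position 5: char is 'e' -> STR

Answer: STR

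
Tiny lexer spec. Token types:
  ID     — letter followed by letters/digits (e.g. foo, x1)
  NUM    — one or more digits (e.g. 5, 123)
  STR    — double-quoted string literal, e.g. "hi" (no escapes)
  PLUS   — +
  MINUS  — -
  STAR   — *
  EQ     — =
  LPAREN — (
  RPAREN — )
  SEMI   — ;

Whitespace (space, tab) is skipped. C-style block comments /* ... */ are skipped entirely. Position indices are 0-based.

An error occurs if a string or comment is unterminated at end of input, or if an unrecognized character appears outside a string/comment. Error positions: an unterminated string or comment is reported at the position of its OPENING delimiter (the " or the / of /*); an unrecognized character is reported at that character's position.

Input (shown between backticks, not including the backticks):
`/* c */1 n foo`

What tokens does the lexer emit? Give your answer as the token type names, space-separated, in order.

pos=0: enter COMMENT mode (saw '/*')
exit COMMENT mode (now at pos=7)
pos=7: emit NUM '1' (now at pos=8)
pos=9: emit ID 'n' (now at pos=10)
pos=11: emit ID 'foo' (now at pos=14)
DONE. 3 tokens: [NUM, ID, ID]

Answer: NUM ID ID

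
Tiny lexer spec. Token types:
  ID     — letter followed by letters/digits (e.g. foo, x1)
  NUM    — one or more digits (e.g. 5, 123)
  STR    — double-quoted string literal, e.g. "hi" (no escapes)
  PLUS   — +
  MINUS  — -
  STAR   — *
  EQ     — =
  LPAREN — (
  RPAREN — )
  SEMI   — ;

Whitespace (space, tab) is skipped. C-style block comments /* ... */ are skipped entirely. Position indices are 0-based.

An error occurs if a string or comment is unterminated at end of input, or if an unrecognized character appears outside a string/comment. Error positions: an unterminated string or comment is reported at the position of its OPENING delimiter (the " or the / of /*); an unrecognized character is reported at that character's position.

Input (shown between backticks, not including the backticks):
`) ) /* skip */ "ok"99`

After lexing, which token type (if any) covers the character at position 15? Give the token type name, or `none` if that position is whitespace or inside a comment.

Answer: STR

Derivation:
pos=0: emit RPAREN ')'
pos=2: emit RPAREN ')'
pos=4: enter COMMENT mode (saw '/*')
exit COMMENT mode (now at pos=14)
pos=15: enter STRING mode
pos=15: emit STR "ok" (now at pos=19)
pos=19: emit NUM '99' (now at pos=21)
DONE. 4 tokens: [RPAREN, RPAREN, STR, NUM]
Position 15: char is '"' -> STR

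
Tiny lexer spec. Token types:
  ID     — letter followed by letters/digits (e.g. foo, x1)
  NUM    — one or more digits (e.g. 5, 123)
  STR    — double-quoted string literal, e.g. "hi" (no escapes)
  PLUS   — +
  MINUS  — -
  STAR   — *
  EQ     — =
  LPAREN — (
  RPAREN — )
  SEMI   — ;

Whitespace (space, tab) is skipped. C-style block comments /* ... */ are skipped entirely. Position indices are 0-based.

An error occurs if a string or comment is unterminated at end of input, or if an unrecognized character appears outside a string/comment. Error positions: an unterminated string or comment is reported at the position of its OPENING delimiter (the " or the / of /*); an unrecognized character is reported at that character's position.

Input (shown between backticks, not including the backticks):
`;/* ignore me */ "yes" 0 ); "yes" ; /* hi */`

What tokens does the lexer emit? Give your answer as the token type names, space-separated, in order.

Answer: SEMI STR NUM RPAREN SEMI STR SEMI

Derivation:
pos=0: emit SEMI ';'
pos=1: enter COMMENT mode (saw '/*')
exit COMMENT mode (now at pos=16)
pos=17: enter STRING mode
pos=17: emit STR "yes" (now at pos=22)
pos=23: emit NUM '0' (now at pos=24)
pos=25: emit RPAREN ')'
pos=26: emit SEMI ';'
pos=28: enter STRING mode
pos=28: emit STR "yes" (now at pos=33)
pos=34: emit SEMI ';'
pos=36: enter COMMENT mode (saw '/*')
exit COMMENT mode (now at pos=44)
DONE. 7 tokens: [SEMI, STR, NUM, RPAREN, SEMI, STR, SEMI]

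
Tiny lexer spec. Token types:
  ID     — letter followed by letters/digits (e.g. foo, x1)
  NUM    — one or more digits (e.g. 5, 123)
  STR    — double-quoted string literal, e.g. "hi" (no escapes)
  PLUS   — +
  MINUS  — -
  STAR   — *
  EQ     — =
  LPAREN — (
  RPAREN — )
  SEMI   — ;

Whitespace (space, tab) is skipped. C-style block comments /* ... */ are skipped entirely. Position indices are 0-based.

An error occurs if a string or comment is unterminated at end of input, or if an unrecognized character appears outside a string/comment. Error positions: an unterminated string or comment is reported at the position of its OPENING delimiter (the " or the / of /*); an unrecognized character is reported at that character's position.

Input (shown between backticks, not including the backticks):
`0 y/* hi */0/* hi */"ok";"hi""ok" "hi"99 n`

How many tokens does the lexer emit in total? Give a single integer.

pos=0: emit NUM '0' (now at pos=1)
pos=2: emit ID 'y' (now at pos=3)
pos=3: enter COMMENT mode (saw '/*')
exit COMMENT mode (now at pos=11)
pos=11: emit NUM '0' (now at pos=12)
pos=12: enter COMMENT mode (saw '/*')
exit COMMENT mode (now at pos=20)
pos=20: enter STRING mode
pos=20: emit STR "ok" (now at pos=24)
pos=24: emit SEMI ';'
pos=25: enter STRING mode
pos=25: emit STR "hi" (now at pos=29)
pos=29: enter STRING mode
pos=29: emit STR "ok" (now at pos=33)
pos=34: enter STRING mode
pos=34: emit STR "hi" (now at pos=38)
pos=38: emit NUM '99' (now at pos=40)
pos=41: emit ID 'n' (now at pos=42)
DONE. 10 tokens: [NUM, ID, NUM, STR, SEMI, STR, STR, STR, NUM, ID]

Answer: 10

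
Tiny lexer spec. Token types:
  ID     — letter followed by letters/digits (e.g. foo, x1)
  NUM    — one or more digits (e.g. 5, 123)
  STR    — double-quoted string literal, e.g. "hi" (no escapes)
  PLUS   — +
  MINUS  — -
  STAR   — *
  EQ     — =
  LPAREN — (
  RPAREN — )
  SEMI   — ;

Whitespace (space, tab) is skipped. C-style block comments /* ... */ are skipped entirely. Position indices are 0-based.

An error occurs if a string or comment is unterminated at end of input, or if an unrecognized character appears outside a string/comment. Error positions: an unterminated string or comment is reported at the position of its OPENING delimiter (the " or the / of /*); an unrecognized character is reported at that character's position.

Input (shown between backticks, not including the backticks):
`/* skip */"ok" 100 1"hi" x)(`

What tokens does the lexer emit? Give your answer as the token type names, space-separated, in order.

Answer: STR NUM NUM STR ID RPAREN LPAREN

Derivation:
pos=0: enter COMMENT mode (saw '/*')
exit COMMENT mode (now at pos=10)
pos=10: enter STRING mode
pos=10: emit STR "ok" (now at pos=14)
pos=15: emit NUM '100' (now at pos=18)
pos=19: emit NUM '1' (now at pos=20)
pos=20: enter STRING mode
pos=20: emit STR "hi" (now at pos=24)
pos=25: emit ID 'x' (now at pos=26)
pos=26: emit RPAREN ')'
pos=27: emit LPAREN '('
DONE. 7 tokens: [STR, NUM, NUM, STR, ID, RPAREN, LPAREN]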